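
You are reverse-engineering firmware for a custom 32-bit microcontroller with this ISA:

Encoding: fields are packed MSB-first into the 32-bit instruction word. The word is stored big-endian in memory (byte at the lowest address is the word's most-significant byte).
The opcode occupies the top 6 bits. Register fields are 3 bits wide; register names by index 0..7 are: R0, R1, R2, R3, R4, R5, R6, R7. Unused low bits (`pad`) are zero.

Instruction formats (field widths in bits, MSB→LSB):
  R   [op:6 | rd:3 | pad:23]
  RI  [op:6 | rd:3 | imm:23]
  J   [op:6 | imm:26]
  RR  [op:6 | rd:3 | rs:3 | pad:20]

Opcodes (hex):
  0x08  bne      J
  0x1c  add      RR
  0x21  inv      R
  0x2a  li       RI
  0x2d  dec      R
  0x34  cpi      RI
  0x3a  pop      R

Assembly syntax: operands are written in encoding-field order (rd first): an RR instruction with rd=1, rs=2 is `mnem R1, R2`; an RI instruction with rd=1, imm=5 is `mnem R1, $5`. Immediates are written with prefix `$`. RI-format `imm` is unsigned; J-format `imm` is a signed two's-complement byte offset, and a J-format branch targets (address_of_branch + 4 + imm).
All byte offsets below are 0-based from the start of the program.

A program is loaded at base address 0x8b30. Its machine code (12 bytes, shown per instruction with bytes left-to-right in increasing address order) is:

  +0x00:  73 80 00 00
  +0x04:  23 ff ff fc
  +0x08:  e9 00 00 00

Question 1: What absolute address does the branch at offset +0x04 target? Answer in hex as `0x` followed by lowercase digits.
+0x04: 23 ff ff fc ⇒ word 0x23fffffc (big)
  op=0x23fffffc>>26=0x8 ⇒ bne (J)
  [25:0] imm=67108860 (s26→-4) = $-4
  target = base 0x8b30 + off 0x04 + 4 + imm -4 = 0x8b34

0x8b34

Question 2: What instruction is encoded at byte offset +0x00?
off 0x00: read 73 80 00 00 as big → 0x73800000
  opcode bits[31:26]=0x1c: add/RR
  rd@[25:23]=0x7 ⇒ R7
  rs@[22:20]=0x0 ⇒ R0

add R7, R0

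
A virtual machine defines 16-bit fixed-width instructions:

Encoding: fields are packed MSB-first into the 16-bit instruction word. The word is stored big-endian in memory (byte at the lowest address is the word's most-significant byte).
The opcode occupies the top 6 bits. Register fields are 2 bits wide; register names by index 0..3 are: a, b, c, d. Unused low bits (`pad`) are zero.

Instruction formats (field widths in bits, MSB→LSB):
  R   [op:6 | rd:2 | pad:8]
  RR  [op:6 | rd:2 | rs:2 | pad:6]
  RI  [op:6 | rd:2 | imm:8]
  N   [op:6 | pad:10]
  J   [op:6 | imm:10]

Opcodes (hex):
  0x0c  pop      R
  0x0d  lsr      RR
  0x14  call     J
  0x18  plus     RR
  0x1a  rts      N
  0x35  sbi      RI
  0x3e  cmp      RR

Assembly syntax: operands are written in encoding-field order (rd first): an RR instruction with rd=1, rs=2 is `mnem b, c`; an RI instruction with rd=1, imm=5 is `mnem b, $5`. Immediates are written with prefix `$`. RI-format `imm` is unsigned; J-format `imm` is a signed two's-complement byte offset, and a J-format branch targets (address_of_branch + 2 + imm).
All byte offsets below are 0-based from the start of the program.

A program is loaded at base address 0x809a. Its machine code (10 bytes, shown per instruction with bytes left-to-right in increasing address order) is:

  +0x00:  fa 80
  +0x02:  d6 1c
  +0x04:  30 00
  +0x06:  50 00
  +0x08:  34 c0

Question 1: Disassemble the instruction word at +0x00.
off 0x00: read fa 80 as big → 0xfa80
  opcode bits[15:10]=0x3e: cmp/RR
  rd@[9:8]=0x2 ⇒ c
  rs@[7:6]=0x2 ⇒ c

cmp c, c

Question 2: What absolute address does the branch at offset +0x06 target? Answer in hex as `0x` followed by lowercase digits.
off 0x06: read 50 00 as big → 0x5000
  top 6b → 0x14 → call [J]
  [9:0] imm=0 = $0
  target = base 0x809a + off 0x06 + 2 + imm 0 = 0x80a2

0x80a2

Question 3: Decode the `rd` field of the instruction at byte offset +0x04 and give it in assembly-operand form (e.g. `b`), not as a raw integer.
off 0x04: read 30 00 as big → 0x3000
  top 6b → 0xc → pop [R]
  rd@[9:8]=0x0 ⇒ a

a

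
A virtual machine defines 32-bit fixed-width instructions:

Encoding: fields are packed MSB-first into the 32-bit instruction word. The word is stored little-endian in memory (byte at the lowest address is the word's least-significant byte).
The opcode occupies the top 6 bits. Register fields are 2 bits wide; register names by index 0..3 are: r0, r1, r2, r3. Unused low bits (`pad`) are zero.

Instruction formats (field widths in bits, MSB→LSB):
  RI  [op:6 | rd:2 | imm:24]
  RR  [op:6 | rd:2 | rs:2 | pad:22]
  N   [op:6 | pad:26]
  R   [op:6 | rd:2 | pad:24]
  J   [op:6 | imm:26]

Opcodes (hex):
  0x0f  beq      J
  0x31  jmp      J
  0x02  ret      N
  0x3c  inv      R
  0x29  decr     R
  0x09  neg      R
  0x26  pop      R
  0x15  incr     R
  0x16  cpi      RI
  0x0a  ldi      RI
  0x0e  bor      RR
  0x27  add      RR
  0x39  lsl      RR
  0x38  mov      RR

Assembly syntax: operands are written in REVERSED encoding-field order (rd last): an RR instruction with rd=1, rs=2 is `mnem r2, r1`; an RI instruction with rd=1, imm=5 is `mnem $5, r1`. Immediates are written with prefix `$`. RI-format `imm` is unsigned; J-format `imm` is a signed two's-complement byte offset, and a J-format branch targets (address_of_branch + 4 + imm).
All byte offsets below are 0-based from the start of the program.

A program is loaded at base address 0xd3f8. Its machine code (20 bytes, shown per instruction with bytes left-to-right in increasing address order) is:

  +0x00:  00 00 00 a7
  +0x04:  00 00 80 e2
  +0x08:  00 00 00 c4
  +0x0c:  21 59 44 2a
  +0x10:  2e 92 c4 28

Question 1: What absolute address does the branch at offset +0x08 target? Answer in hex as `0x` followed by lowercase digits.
0xd404

+0x08: 00 00 00 c4 ⇒ word 0xc4000000 (little)
  op=0xc4000000>>26=0x31 ⇒ jmp (J)
  [25:0] imm=0 = $0
  target = base 0xd3f8 + off 0x08 + 4 + imm 0 = 0xd404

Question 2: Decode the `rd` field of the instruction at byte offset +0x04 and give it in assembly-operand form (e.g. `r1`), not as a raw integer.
r2

+0x04: 00 00 80 e2 ⇒ word 0xe2800000 (little)
  op=0xe2800000>>26=0x38 ⇒ mov (RR)
  rd: (w>>24)&0x3=0x2 → r2
  rs: (w>>22)&0x3=0x2 → r2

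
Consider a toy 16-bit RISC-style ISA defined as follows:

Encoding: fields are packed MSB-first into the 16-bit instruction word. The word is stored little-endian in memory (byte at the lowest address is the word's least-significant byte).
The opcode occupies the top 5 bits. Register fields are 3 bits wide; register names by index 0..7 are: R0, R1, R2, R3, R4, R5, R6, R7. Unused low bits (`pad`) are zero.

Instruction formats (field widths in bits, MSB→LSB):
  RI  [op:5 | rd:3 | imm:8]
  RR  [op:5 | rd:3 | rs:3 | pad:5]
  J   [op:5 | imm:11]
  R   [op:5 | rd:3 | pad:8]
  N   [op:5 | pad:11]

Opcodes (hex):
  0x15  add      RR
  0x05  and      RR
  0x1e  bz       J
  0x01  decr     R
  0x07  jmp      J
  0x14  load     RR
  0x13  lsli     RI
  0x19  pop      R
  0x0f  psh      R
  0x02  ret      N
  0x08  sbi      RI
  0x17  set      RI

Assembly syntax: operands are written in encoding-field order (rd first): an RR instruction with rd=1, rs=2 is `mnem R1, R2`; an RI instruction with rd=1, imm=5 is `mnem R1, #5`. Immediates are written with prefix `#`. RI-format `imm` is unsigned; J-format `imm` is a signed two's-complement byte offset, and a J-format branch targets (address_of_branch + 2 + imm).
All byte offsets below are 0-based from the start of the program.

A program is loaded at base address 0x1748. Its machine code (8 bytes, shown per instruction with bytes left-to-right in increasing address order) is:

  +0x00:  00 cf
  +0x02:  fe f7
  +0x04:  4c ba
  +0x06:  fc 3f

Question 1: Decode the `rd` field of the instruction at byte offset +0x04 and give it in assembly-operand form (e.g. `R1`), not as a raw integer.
off 0x04: read 4c ba as little → 0xba4c
  op=0xba4c>>11=0x17 ⇒ set (RI)
  rd@[10:8]=0x2 ⇒ R2
  imm@[7:0]=0x4c ⇒ #76

R2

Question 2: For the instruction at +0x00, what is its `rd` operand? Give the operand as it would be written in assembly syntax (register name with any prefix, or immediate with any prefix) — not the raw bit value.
R7

[00] 00 cf → 0xcf00
  op=0xcf00>>11=0x19 ⇒ pop (R)
  rd: (w>>8)&0x7=0x7 → R7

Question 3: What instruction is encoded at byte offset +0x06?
jmp #-4

@+06  little-endian(fc 3f) = 0x3ffc
  top 5b → 0x7 → jmp [J]
  imm@[10:0]=0x7fc (s11→-4) ⇒ #-4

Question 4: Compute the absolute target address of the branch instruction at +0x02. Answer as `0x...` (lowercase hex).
off 0x02: read fe f7 as little → 0xf7fe
  op=0xf7fe>>11=0x1e ⇒ bz (J)
  imm: (w>>0)&0x7ff=0x7fe (s11→-2) → #-2
  target = base 0x1748 + off 0x02 + 2 + imm -2 = 0x174a

0x174a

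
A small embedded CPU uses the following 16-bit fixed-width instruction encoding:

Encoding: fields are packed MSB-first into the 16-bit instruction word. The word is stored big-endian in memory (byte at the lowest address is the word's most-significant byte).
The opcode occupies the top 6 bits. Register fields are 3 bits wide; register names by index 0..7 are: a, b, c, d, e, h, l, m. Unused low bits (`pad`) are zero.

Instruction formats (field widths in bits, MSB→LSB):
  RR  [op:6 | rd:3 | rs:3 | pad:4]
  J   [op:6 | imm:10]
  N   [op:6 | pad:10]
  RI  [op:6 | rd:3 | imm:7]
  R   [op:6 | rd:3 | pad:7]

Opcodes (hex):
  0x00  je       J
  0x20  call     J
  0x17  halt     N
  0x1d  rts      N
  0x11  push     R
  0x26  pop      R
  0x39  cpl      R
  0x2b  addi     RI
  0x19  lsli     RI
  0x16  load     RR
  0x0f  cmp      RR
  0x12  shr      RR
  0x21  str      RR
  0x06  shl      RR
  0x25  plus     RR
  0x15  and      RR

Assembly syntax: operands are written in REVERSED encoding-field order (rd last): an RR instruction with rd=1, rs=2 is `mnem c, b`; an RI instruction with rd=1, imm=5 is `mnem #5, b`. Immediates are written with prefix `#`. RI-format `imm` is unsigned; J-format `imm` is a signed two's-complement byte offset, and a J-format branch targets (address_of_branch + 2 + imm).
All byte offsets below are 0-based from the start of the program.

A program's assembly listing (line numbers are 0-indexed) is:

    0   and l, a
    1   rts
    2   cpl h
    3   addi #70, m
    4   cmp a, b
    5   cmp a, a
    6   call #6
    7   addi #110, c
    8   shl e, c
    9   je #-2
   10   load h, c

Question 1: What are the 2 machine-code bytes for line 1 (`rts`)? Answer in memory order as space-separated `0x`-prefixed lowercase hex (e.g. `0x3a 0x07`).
0x74 0x00

1. rts fields op=0x1d:6|pad=0:10 → word 7400h → 74 00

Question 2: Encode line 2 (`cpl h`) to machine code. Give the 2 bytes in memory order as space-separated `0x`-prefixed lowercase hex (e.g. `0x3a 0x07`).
0xe6 0x80

line 2 (cpl): pack op=0x39:6|rd=5:3|pad=0:7 = 0xe680; big→ e6 80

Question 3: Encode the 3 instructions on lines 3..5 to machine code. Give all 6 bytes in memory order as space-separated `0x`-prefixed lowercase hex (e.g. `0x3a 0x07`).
0xaf 0xc6 0x3c 0x80 0x3c 0x00

3. addi fields op=0x2b:6|rd=7:3|imm=70:7 → word afc6h → af c6
4. cmp fields op=0xf:6|rd=1:3|rs=0:3|pad=0:4 → word 3c80h → 3c 80
5. cmp fields op=0xf:6|rd=0:3|rs=0:3|pad=0:4 → word 3c00h → 3c 00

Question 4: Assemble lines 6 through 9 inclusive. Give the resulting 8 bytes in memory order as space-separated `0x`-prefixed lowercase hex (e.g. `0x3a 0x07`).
L6: call op=0x20:6|imm=6:10 ⇒ 0x8006 ⇒ big 80 06
L7: addi op=0x2b:6|rd=2:3|imm=110:7 ⇒ 0xad6e ⇒ big ad 6e
L8: shl op=0x6:6|rd=2:3|rs=4:3|pad=0:4 ⇒ 0x1940 ⇒ big 19 40
L9: je op=0x0:6|imm=-2:10 ⇒ 0x03fe ⇒ big 03 fe

0x80 0x06 0xad 0x6e 0x19 0x40 0x03 0xfe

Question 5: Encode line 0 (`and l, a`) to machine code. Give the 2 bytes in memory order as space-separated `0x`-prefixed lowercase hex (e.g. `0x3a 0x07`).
0. and fields op=0x15:6|rd=0:3|rs=6:3|pad=0:4 → word 5460h → 54 60

0x54 0x60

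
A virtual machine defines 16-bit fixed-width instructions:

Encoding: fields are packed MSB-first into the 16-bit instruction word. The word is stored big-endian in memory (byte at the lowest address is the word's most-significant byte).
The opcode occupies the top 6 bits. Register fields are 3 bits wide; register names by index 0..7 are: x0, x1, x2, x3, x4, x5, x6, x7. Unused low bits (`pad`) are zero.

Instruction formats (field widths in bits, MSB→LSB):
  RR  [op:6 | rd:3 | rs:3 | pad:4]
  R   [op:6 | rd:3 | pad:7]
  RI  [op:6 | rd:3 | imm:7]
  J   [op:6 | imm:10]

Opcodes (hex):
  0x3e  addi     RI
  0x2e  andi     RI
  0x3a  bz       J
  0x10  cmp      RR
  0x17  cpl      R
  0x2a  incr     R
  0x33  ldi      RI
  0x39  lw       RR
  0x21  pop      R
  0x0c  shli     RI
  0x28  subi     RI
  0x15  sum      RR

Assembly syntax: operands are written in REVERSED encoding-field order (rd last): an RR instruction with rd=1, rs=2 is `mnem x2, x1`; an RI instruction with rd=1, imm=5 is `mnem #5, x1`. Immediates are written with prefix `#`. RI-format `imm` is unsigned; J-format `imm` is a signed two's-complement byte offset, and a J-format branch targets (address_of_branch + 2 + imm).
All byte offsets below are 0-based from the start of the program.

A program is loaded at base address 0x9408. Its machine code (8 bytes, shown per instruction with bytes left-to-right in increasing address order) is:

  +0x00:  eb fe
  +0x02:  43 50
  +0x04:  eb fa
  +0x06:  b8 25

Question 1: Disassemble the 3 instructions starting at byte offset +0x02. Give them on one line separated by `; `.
[02] 43 50 → 0x4350
  op=0x4350>>10=0x10 ⇒ cmp (RR)
  rd@[9:7]=0x6 ⇒ x6
  rs@[6:4]=0x5 ⇒ x5
[04] eb fa → 0xebfa
  op=0xebfa>>10=0x3a ⇒ bz (J)
  imm@[9:0]=0x3fa (s10→-6) ⇒ #-6
[06] b8 25 → 0xb825
  op=0xb825>>10=0x2e ⇒ andi (RI)
  rd@[9:7]=0x0 ⇒ x0
  imm@[6:0]=0x25 ⇒ #37

cmp x5, x6; bz #-6; andi #37, x0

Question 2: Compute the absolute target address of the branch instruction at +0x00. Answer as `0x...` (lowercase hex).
0x9408

+0x00: eb fe ⇒ word 0xebfe (big)
  top 6b → 0x3a → bz [J]
  imm: (w>>0)&0x3ff=0x3fe (s10→-2) → #-2
  target = base 0x9408 + off 0x00 + 2 + imm -2 = 0x9408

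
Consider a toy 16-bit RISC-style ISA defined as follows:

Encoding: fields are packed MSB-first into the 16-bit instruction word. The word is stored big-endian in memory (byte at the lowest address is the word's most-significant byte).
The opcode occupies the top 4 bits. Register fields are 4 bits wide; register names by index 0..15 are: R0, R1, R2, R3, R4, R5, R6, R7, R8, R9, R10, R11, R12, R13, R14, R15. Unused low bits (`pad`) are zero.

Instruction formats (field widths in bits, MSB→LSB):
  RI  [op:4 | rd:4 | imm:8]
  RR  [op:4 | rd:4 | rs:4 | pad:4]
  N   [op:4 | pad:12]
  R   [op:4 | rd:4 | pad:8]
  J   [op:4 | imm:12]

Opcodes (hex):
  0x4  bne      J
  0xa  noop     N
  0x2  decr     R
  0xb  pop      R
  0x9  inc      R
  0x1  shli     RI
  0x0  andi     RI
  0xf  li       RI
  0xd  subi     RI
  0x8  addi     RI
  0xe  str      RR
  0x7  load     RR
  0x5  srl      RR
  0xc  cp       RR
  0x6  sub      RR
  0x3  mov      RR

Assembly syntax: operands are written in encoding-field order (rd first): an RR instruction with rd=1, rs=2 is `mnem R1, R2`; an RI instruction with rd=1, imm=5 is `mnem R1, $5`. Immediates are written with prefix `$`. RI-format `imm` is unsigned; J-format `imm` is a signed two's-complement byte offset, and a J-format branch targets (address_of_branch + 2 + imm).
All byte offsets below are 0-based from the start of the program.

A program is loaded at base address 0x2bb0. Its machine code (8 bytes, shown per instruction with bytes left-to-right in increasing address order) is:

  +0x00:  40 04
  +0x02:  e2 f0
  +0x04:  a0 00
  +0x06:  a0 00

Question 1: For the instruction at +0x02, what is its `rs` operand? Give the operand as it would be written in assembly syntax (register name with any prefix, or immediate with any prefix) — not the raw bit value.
R15

[02] e2 f0 → 0xe2f0
  top 4b → 0xe → str [RR]
  [11:8] rd=2 = R2
  [7:4] rs=15 = R15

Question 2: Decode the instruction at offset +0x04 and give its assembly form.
noop

@+04  big-endian(a0 00) = 0xa000
  top 4b → 0xa → noop [N]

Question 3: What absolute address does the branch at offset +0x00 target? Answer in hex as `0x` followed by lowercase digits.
0x2bb6

[00] 40 04 → 0x4004
  op=0x4004>>12=0x4 ⇒ bne (J)
  imm: (w>>0)&0xfff=0x4 → $4
  target = base 0x2bb0 + off 0x00 + 2 + imm 4 = 0x2bb6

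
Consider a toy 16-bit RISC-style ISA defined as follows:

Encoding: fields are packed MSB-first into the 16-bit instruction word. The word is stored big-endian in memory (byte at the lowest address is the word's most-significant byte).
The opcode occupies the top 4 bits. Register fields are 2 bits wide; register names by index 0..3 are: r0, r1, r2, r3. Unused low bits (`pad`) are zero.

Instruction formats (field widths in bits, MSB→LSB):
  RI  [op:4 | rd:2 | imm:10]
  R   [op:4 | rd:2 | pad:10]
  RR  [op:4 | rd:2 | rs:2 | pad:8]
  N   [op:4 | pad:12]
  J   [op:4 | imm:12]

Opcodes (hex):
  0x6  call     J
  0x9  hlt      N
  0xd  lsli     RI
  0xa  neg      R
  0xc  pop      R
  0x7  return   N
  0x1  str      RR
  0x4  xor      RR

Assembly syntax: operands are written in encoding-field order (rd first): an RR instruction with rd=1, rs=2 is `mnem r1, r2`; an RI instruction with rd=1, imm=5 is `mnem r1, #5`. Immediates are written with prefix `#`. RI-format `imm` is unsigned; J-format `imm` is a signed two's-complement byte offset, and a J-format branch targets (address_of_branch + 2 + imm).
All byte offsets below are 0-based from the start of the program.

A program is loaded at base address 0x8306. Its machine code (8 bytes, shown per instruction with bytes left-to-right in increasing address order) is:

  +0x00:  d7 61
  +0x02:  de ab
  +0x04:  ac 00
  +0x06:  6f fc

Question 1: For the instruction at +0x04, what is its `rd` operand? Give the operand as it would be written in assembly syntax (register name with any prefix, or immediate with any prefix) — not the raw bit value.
r3

off 0x04: read ac 00 as big → 0xac00
  top 4b → 0xa → neg [R]
  rd: (w>>10)&0x3=0x3 → r3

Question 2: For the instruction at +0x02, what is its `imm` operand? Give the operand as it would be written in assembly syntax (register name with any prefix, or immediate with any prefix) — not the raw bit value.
[02] de ab → 0xdeab
  opcode bits[15:12]=0xd: lsli/RI
  [11:10] rd=3 = r3
  [9:0] imm=683 = #683

#683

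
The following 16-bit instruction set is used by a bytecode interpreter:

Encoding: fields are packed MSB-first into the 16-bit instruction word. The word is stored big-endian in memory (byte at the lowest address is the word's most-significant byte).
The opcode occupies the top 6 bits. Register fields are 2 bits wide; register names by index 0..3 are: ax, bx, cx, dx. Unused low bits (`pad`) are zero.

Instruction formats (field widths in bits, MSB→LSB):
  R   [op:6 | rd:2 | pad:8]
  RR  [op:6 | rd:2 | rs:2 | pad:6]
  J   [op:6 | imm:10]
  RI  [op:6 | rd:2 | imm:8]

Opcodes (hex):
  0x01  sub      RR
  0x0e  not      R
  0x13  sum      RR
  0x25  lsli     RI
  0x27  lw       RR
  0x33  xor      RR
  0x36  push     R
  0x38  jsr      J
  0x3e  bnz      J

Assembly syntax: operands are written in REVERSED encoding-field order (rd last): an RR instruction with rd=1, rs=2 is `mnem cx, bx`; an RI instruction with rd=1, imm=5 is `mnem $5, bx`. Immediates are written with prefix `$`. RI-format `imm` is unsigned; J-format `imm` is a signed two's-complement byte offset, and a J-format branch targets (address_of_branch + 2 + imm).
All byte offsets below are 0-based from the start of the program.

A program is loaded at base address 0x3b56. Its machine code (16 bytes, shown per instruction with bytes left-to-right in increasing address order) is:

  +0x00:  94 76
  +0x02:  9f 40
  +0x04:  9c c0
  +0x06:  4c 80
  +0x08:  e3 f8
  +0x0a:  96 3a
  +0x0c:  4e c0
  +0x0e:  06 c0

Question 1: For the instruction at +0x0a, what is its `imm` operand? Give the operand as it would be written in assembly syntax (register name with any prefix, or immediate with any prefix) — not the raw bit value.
$58

+0x0a: 96 3a ⇒ word 0x963a (big)
  top 6b → 0x25 → lsli [RI]
  rd: (w>>8)&0x3=0x2 → cx
  imm: (w>>0)&0xff=0x3a → $58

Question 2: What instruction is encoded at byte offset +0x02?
+0x02: 9f 40 ⇒ word 0x9f40 (big)
  op=0x9f40>>10=0x27 ⇒ lw (RR)
  rd: (w>>8)&0x3=0x3 → dx
  rs: (w>>6)&0x3=0x1 → bx

lw bx, dx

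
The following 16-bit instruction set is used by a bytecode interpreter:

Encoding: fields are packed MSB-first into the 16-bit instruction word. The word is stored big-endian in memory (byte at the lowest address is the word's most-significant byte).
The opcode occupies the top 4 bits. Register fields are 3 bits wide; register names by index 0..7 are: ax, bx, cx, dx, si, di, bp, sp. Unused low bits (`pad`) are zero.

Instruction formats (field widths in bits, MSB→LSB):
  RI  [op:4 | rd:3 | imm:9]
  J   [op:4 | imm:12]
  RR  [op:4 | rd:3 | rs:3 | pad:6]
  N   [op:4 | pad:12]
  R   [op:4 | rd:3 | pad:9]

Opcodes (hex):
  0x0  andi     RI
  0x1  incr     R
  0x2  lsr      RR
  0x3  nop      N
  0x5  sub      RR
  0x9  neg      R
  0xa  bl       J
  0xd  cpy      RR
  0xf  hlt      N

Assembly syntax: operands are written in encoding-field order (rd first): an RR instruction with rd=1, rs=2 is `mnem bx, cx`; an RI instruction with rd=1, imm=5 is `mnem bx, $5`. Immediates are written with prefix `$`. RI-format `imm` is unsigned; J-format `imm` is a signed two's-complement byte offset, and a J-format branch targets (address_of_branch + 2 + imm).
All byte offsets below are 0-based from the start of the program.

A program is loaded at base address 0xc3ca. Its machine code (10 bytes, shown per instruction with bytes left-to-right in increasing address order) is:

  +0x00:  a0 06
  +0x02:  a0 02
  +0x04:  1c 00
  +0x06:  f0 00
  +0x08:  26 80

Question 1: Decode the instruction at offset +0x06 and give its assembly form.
hlt

off 0x06: read f0 00 as big → 0xf000
  opcode bits[15:12]=0xf: hlt/N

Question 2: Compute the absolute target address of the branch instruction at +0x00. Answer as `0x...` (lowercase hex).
off 0x00: read a0 06 as big → 0xa006
  opcode bits[15:12]=0xa: bl/J
  imm: (w>>0)&0xfff=0x6 → $6
  target = base 0xc3ca + off 0x00 + 2 + imm 6 = 0xc3d2

0xc3d2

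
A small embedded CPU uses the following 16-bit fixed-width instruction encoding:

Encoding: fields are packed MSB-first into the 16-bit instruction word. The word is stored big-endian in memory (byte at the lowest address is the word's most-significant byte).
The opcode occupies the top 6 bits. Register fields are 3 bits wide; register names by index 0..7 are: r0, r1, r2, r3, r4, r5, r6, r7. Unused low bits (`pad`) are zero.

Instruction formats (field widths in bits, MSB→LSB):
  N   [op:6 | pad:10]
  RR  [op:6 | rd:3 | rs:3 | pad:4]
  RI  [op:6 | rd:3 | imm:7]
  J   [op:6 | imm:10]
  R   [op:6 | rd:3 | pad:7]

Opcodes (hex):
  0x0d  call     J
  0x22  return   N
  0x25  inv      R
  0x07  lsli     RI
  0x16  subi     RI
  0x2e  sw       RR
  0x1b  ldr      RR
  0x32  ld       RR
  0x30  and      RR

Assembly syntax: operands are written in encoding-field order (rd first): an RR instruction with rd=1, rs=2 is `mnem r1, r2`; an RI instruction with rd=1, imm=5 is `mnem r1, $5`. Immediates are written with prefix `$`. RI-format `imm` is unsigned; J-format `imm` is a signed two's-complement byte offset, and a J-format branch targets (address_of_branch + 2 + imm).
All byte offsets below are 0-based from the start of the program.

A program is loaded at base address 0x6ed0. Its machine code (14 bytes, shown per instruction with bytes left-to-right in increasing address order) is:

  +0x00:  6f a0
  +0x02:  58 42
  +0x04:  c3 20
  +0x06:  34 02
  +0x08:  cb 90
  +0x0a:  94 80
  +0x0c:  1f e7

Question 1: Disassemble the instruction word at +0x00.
[00] 6f a0 → 0x6fa0
  opcode bits[15:10]=0x1b: ldr/RR
  rd@[9:7]=0x7 ⇒ r7
  rs@[6:4]=0x2 ⇒ r2

ldr r7, r2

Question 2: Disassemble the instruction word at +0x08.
off 0x08: read cb 90 as big → 0xcb90
  op=0xcb90>>10=0x32 ⇒ ld (RR)
  rd@[9:7]=0x7 ⇒ r7
  rs@[6:4]=0x1 ⇒ r1

ld r7, r1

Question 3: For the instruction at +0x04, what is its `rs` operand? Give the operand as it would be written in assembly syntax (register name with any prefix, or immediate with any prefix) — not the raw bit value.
+0x04: c3 20 ⇒ word 0xc320 (big)
  opcode bits[15:10]=0x30: and/RR
  rd@[9:7]=0x6 ⇒ r6
  rs@[6:4]=0x2 ⇒ r2

r2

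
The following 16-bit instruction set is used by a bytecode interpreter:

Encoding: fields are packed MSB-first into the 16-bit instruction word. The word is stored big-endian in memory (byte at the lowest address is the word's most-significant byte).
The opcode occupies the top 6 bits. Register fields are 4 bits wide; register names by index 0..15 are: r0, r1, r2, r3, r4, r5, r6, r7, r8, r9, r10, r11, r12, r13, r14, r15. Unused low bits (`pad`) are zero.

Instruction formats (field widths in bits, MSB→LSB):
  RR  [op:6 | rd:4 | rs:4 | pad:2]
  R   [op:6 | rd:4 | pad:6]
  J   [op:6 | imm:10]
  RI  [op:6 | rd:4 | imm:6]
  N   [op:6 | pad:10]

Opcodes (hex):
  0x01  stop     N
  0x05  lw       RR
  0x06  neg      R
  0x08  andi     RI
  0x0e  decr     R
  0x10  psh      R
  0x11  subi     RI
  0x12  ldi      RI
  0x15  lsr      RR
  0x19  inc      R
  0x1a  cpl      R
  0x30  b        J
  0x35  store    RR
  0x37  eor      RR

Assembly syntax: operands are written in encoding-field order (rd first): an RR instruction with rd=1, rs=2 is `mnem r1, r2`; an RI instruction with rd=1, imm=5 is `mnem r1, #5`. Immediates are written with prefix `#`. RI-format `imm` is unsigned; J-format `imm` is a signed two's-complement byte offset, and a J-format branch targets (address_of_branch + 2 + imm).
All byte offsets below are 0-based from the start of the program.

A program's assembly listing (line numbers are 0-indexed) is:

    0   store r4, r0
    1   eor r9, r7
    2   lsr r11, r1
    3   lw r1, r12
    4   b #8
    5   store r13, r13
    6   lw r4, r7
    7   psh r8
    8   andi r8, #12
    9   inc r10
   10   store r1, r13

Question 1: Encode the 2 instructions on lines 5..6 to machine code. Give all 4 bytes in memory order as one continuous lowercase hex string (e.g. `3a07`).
5. store fields op=0x35:6|rd=13:4|rs=13:4|pad=0:2 → word d774h → d7 74
6. lw fields op=0x5:6|rd=4:4|rs=7:4|pad=0:2 → word 151ch → 15 1c

d774151c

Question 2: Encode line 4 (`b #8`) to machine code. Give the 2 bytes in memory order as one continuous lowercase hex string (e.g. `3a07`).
L4: b op=0x30:6|imm=8:10 ⇒ 0xc008 ⇒ big c0 08

c008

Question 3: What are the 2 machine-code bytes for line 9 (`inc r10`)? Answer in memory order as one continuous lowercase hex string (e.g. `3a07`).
L9: inc op=0x19:6|rd=10:4|pad=0:6 ⇒ 0x6680 ⇒ big 66 80

6680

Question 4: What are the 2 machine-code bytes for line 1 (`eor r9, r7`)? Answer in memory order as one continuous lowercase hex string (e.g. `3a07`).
de5c

1. eor fields op=0x37:6|rd=9:4|rs=7:4|pad=0:2 → word de5ch → de 5c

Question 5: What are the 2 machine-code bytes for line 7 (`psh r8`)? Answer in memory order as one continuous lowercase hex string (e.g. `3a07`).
4200

L7: psh op=0x10:6|rd=8:4|pad=0:6 ⇒ 0x4200 ⇒ big 42 00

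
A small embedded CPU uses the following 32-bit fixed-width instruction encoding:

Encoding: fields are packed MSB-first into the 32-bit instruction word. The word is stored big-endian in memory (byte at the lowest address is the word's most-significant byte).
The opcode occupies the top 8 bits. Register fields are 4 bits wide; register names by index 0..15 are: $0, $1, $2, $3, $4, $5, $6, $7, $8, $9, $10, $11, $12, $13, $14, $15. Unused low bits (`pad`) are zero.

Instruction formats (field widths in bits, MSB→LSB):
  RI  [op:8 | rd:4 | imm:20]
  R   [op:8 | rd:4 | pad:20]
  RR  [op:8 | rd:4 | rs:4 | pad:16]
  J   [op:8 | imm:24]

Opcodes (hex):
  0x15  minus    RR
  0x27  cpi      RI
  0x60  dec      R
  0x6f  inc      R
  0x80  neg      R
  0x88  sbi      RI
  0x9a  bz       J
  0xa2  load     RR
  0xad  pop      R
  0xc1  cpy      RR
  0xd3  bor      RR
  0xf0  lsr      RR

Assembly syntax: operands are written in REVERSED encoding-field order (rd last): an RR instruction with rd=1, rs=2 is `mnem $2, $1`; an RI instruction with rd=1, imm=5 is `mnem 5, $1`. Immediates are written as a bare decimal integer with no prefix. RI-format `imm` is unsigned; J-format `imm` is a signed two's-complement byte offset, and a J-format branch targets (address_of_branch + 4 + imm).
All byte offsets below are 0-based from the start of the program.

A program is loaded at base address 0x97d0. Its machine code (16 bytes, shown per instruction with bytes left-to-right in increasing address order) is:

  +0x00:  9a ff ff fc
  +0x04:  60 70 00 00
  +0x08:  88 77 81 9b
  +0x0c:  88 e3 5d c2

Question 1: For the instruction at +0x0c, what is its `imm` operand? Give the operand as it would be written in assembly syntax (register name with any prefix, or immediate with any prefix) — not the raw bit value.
+0x0c: 88 e3 5d c2 ⇒ word 0x88e35dc2 (big)
  opcode bits[31:24]=0x88: sbi/RI
  [23:20] rd=14 = $14
  [19:0] imm=220610 = 220610

220610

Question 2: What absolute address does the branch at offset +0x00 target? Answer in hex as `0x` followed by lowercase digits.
0x97d0

off 0x00: read 9a ff ff fc as big → 0x9afffffc
  opcode bits[31:24]=0x9a: bz/J
  [23:0] imm=16777212 (s24→-4) = -4
  target = base 0x97d0 + off 0x00 + 4 + imm -4 = 0x97d0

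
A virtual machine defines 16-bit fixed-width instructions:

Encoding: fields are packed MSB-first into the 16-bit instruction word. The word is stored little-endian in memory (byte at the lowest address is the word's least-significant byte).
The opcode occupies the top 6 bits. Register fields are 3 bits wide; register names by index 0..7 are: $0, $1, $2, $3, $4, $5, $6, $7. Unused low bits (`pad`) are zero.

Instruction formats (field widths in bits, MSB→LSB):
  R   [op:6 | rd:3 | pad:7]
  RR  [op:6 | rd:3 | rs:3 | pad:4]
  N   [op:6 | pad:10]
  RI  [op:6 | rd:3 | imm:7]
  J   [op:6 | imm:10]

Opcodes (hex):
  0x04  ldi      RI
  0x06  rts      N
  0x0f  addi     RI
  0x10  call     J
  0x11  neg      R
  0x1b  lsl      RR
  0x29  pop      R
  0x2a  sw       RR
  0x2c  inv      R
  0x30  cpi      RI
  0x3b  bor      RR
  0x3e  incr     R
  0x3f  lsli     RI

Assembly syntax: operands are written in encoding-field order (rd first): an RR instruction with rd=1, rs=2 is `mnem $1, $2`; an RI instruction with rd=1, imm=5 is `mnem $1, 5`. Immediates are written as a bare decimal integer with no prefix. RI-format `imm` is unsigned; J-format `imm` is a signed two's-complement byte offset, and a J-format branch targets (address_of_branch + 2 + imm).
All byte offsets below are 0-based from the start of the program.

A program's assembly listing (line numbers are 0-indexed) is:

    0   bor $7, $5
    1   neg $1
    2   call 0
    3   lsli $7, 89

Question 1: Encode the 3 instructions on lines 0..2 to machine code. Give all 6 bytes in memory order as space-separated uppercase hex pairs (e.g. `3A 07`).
D0 EF 80 44 00 40

L0: bor op=0x3b:6|rd=7:3|rs=5:3|pad=0:4 ⇒ 0xefd0 ⇒ little d0 ef
L1: neg op=0x11:6|rd=1:3|pad=0:7 ⇒ 0x4480 ⇒ little 80 44
L2: call op=0x10:6|imm=0:10 ⇒ 0x4000 ⇒ little 00 40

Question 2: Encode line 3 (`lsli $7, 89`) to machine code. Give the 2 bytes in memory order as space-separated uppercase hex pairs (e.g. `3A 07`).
D9 FF

3. lsli fields op=0x3f:6|rd=7:3|imm=89:7 → word ffd9h → d9 ff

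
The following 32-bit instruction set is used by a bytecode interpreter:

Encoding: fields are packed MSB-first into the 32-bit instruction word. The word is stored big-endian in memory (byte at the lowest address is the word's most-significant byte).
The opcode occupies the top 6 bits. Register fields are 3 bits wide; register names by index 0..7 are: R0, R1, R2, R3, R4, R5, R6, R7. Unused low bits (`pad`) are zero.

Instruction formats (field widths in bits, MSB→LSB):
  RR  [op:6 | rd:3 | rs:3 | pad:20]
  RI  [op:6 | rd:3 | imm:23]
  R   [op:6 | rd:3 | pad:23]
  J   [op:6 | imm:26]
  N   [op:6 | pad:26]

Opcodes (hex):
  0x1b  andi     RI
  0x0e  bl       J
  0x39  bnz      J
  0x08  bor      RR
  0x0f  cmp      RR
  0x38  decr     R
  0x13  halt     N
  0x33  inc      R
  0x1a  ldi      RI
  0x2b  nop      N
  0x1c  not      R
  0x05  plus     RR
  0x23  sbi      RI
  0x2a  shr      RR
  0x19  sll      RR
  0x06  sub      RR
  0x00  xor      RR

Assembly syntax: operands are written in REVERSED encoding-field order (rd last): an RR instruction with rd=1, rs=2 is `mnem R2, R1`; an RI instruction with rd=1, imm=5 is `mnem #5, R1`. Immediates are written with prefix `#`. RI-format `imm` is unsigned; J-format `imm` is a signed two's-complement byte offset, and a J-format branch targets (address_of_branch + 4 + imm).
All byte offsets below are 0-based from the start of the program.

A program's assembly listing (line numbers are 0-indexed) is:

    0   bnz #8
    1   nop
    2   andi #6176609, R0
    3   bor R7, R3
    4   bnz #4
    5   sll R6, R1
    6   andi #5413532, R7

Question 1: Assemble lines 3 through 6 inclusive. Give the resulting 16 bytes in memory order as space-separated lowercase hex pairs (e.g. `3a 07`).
L3: bor op=0x8:6|rd=3:3|rs=7:3|pad=0:20 ⇒ 0x21f00000 ⇒ big 21 f0 00 00
L4: bnz op=0x39:6|imm=4:26 ⇒ 0xe4000004 ⇒ big e4 00 00 04
L5: sll op=0x19:6|rd=1:3|rs=6:3|pad=0:20 ⇒ 0x64e00000 ⇒ big 64 e0 00 00
L6: andi op=0x1b:6|rd=7:3|imm=5413532:23 ⇒ 0x6fd29a9c ⇒ big 6f d2 9a 9c

21 f0 00 00 e4 00 00 04 64 e0 00 00 6f d2 9a 9c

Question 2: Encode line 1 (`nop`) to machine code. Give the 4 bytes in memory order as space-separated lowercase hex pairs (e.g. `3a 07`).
line 1 (nop): pack op=0x2b:6|pad=0:26 = 0xac000000; big→ ac 00 00 00

ac 00 00 00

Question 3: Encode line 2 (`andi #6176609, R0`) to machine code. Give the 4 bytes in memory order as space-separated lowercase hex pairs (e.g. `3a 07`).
line 2 (andi): pack op=0x1b:6|rd=0:3|imm=6176609:23 = 0x6c5e3f61; big→ 6c 5e 3f 61

6c 5e 3f 61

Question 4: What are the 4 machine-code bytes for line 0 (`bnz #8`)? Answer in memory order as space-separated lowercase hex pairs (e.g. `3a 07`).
e4 00 00 08

line 0 (bnz): pack op=0x39:6|imm=8:26 = 0xe4000008; big→ e4 00 00 08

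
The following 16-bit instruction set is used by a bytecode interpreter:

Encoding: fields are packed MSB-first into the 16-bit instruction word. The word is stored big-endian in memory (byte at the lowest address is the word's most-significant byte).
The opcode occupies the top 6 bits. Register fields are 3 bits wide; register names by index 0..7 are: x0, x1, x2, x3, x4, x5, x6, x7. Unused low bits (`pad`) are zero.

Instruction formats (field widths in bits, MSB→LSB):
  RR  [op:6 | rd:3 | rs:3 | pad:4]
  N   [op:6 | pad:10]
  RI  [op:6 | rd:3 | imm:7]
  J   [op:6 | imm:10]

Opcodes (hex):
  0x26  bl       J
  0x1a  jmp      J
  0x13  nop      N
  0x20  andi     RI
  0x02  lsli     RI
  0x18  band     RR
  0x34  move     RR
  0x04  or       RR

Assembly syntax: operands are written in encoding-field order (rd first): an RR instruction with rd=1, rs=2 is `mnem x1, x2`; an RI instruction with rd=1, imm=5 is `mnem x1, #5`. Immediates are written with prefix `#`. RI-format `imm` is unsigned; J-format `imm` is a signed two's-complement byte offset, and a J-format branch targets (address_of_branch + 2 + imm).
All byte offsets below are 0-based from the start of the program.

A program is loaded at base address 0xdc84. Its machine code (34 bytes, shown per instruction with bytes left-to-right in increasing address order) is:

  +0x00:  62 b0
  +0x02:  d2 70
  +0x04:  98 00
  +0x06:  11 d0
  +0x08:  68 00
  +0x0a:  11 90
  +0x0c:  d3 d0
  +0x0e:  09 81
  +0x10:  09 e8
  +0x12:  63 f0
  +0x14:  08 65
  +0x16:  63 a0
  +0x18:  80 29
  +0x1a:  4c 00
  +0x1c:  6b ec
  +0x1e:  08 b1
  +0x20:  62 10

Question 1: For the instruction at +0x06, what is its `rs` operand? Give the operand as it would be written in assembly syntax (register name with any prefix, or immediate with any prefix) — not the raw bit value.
off 0x06: read 11 d0 as big → 0x11d0
  opcode bits[15:10]=0x4: or/RR
  rd: (w>>7)&0x7=0x3 → x3
  rs: (w>>4)&0x7=0x5 → x5

x5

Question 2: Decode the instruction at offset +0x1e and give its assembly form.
lsli x1, #49

@+1e  big-endian(08 b1) = 0x08b1
  top 6b → 0x2 → lsli [RI]
  rd@[9:7]=0x1 ⇒ x1
  imm@[6:0]=0x31 ⇒ #49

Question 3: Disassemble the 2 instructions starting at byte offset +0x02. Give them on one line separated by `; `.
move x4, x7; bl #0

off 0x02: read d2 70 as big → 0xd270
  opcode bits[15:10]=0x34: move/RR
  [9:7] rd=4 = x4
  [6:4] rs=7 = x7
off 0x04: read 98 00 as big → 0x9800
  opcode bits[15:10]=0x26: bl/J
  [9:0] imm=0 = #0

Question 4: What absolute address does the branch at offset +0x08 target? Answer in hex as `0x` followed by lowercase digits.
[08] 68 00 → 0x6800
  top 6b → 0x1a → jmp [J]
  imm@[9:0]=0x0 ⇒ #0
  target = base 0xdc84 + off 0x08 + 2 + imm 0 = 0xdc8e

0xdc8e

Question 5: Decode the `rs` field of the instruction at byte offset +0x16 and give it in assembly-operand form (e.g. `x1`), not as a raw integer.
[16] 63 a0 → 0x63a0
  op=0x63a0>>10=0x18 ⇒ band (RR)
  [9:7] rd=7 = x7
  [6:4] rs=2 = x2

x2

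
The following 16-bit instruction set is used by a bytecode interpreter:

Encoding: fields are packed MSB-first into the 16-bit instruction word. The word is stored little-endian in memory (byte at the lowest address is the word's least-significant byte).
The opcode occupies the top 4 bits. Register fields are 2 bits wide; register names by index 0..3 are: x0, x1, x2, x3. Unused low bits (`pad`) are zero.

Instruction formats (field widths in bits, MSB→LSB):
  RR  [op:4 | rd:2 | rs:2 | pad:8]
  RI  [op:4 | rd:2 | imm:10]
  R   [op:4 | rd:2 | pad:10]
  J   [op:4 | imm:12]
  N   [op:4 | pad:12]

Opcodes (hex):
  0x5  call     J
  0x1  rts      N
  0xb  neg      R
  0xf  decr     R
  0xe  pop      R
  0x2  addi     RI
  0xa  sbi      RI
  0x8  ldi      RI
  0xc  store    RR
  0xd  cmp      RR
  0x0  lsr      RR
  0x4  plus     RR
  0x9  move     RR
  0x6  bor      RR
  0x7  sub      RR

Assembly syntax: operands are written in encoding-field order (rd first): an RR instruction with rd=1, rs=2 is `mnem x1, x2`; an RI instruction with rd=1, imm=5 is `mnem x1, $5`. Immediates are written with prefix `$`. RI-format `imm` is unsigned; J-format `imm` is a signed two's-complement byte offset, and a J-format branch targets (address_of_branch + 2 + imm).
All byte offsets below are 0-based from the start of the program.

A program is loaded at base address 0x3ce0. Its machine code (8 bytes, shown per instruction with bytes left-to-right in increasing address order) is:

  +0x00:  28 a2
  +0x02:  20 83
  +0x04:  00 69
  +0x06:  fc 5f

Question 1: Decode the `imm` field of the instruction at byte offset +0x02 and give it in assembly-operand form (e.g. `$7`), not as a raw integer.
$800

+0x02: 20 83 ⇒ word 0x8320 (little)
  top 4b → 0x8 → ldi [RI]
  [11:10] rd=0 = x0
  [9:0] imm=800 = $800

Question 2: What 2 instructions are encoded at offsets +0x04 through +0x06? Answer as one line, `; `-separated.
bor x2, x1; call $-4

+0x04: 00 69 ⇒ word 0x6900 (little)
  opcode bits[15:12]=0x6: bor/RR
  rd: (w>>10)&0x3=0x2 → x2
  rs: (w>>8)&0x3=0x1 → x1
+0x06: fc 5f ⇒ word 0x5ffc (little)
  opcode bits[15:12]=0x5: call/J
  imm: (w>>0)&0xfff=0xffc (s12→-4) → $-4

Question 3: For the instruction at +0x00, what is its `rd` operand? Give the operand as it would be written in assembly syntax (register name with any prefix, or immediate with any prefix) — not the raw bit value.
+0x00: 28 a2 ⇒ word 0xa228 (little)
  op=0xa228>>12=0xa ⇒ sbi (RI)
  [11:10] rd=0 = x0
  [9:0] imm=552 = $552

x0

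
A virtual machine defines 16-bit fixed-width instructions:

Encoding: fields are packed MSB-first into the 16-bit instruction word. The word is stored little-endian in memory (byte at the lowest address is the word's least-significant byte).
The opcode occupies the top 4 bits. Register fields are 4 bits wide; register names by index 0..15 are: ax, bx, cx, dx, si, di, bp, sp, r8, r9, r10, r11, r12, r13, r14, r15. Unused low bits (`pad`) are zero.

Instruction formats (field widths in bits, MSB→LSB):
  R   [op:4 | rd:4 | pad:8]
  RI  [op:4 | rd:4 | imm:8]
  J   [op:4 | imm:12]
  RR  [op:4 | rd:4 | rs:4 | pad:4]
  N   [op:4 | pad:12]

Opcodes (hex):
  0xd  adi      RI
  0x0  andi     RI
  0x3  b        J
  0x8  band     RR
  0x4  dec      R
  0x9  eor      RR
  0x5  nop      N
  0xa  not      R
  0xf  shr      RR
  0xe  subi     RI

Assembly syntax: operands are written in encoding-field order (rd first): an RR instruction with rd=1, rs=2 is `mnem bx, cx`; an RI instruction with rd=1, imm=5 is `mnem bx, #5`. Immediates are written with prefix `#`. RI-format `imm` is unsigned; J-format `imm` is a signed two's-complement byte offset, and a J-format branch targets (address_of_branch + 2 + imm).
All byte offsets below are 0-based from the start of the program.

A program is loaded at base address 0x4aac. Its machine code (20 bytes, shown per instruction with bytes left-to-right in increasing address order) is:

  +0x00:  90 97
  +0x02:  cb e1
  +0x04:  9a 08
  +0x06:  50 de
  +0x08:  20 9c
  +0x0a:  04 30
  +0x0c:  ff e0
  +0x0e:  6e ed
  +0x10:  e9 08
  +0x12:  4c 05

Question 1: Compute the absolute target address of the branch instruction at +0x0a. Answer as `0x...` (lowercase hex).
+0x0a: 04 30 ⇒ word 0x3004 (little)
  op=0x3004>>12=0x3 ⇒ b (J)
  [11:0] imm=4 = #4
  target = base 0x4aac + off 0x0a + 2 + imm 4 = 0x4abc

0x4abc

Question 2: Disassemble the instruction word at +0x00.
[00] 90 97 → 0x9790
  opcode bits[15:12]=0x9: eor/RR
  [11:8] rd=7 = sp
  [7:4] rs=9 = r9

eor sp, r9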